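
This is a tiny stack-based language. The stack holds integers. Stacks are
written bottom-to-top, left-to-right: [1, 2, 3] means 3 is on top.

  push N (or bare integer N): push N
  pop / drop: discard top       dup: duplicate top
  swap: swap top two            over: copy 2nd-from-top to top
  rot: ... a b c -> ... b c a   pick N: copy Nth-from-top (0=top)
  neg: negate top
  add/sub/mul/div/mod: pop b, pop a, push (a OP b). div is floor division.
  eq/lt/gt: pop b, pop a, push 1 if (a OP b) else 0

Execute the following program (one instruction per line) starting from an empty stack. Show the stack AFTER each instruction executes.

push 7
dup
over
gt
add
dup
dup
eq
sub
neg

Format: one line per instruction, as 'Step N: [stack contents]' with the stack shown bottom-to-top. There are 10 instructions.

Step 1: [7]
Step 2: [7, 7]
Step 3: [7, 7, 7]
Step 4: [7, 0]
Step 5: [7]
Step 6: [7, 7]
Step 7: [7, 7, 7]
Step 8: [7, 1]
Step 9: [6]
Step 10: [-6]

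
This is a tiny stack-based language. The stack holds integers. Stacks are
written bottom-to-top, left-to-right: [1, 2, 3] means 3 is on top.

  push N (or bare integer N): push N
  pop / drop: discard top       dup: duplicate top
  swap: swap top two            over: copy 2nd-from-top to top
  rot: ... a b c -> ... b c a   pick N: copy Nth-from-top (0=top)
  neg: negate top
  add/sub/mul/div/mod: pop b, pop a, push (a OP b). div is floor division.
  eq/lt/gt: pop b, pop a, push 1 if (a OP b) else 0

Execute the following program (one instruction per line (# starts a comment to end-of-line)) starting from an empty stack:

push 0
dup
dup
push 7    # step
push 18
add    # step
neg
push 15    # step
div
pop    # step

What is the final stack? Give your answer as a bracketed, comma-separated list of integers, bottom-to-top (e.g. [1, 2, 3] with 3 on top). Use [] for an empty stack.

Answer: [0, 0, 0]

Derivation:
After 'push 0': [0]
After 'dup': [0, 0]
After 'dup': [0, 0, 0]
After 'push 7': [0, 0, 0, 7]
After 'push 18': [0, 0, 0, 7, 18]
After 'add': [0, 0, 0, 25]
After 'neg': [0, 0, 0, -25]
After 'push 15': [0, 0, 0, -25, 15]
After 'div': [0, 0, 0, -2]
After 'pop': [0, 0, 0]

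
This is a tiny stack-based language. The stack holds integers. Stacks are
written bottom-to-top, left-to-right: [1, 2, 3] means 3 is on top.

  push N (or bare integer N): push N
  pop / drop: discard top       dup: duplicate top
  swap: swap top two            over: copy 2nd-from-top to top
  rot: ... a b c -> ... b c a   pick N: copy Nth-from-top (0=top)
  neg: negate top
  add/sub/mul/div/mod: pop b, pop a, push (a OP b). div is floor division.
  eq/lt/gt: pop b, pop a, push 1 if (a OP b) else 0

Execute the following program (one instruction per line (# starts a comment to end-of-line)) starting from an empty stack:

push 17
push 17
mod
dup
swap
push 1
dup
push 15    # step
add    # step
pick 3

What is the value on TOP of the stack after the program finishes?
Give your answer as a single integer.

After 'push 17': [17]
After 'push 17': [17, 17]
After 'mod': [0]
After 'dup': [0, 0]
After 'swap': [0, 0]
After 'push 1': [0, 0, 1]
After 'dup': [0, 0, 1, 1]
After 'push 15': [0, 0, 1, 1, 15]
After 'add': [0, 0, 1, 16]
After 'pick 3': [0, 0, 1, 16, 0]

Answer: 0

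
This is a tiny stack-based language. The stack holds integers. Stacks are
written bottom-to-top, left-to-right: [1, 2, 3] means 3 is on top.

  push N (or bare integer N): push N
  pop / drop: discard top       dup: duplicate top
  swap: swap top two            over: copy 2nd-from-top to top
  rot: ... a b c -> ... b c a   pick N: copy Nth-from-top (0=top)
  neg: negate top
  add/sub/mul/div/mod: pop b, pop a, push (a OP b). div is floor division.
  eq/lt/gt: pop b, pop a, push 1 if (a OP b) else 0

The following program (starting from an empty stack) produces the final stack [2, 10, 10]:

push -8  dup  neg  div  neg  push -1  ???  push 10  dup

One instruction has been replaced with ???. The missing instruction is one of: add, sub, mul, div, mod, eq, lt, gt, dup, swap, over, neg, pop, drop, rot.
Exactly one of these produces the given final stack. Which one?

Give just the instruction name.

Stack before ???: [1, -1]
Stack after ???:  [2]
The instruction that transforms [1, -1] -> [2] is: sub

Answer: sub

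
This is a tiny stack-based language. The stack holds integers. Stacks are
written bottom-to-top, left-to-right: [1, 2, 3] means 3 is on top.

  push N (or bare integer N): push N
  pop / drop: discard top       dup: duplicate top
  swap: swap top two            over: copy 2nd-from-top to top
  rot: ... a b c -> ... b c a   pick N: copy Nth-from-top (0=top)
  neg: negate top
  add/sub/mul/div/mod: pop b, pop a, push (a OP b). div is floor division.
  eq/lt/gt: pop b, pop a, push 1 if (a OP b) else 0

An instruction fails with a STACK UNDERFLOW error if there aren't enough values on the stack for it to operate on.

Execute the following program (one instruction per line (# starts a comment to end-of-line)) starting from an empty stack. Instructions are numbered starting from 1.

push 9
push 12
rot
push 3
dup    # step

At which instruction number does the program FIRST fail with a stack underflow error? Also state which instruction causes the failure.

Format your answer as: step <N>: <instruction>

Answer: step 3: rot

Derivation:
Step 1 ('push 9'): stack = [9], depth = 1
Step 2 ('push 12'): stack = [9, 12], depth = 2
Step 3 ('rot'): needs 3 value(s) but depth is 2 — STACK UNDERFLOW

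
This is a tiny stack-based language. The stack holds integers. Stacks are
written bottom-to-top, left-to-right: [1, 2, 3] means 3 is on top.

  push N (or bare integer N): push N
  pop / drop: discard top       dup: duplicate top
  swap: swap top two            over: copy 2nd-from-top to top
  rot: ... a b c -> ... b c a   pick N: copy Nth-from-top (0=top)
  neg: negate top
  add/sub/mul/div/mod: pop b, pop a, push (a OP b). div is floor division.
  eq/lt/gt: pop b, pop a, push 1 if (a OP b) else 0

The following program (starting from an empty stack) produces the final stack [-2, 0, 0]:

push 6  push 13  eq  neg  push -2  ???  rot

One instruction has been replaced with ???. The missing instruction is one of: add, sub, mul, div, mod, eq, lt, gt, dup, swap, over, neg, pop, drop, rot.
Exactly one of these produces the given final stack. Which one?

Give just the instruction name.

Answer: over

Derivation:
Stack before ???: [0, -2]
Stack after ???:  [0, -2, 0]
The instruction that transforms [0, -2] -> [0, -2, 0] is: over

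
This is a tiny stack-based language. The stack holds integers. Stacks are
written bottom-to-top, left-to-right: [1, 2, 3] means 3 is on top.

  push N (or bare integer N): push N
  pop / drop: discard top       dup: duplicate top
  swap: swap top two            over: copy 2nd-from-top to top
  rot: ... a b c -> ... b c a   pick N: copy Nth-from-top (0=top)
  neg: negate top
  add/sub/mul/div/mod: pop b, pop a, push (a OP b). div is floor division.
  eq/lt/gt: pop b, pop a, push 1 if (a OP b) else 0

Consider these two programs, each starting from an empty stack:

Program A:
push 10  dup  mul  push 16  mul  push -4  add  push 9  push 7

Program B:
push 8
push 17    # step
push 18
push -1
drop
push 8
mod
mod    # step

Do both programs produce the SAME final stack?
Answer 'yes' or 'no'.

Program A trace:
  After 'push 10': [10]
  After 'dup': [10, 10]
  After 'mul': [100]
  After 'push 16': [100, 16]
  After 'mul': [1600]
  After 'push -4': [1600, -4]
  After 'add': [1596]
  After 'push 9': [1596, 9]
  After 'push 7': [1596, 9, 7]
Program A final stack: [1596, 9, 7]

Program B trace:
  After 'push 8': [8]
  After 'push 17': [8, 17]
  After 'push 18': [8, 17, 18]
  After 'push -1': [8, 17, 18, -1]
  After 'drop': [8, 17, 18]
  After 'push 8': [8, 17, 18, 8]
  After 'mod': [8, 17, 2]
  After 'mod': [8, 1]
Program B final stack: [8, 1]
Same: no

Answer: no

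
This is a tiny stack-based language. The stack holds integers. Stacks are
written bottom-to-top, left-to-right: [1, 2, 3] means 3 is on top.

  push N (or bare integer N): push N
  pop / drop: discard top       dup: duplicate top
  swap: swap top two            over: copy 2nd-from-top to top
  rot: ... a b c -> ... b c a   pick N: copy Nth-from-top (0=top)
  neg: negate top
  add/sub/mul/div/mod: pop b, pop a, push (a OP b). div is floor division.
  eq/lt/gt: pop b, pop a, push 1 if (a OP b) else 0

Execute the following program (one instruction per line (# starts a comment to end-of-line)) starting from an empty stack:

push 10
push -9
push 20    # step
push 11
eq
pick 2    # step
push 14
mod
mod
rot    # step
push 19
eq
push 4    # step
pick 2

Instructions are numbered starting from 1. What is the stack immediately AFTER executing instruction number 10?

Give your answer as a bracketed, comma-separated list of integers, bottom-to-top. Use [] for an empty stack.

Answer: [-9, 0, 10]

Derivation:
Step 1 ('push 10'): [10]
Step 2 ('push -9'): [10, -9]
Step 3 ('push 20'): [10, -9, 20]
Step 4 ('push 11'): [10, -9, 20, 11]
Step 5 ('eq'): [10, -9, 0]
Step 6 ('pick 2'): [10, -9, 0, 10]
Step 7 ('push 14'): [10, -9, 0, 10, 14]
Step 8 ('mod'): [10, -9, 0, 10]
Step 9 ('mod'): [10, -9, 0]
Step 10 ('rot'): [-9, 0, 10]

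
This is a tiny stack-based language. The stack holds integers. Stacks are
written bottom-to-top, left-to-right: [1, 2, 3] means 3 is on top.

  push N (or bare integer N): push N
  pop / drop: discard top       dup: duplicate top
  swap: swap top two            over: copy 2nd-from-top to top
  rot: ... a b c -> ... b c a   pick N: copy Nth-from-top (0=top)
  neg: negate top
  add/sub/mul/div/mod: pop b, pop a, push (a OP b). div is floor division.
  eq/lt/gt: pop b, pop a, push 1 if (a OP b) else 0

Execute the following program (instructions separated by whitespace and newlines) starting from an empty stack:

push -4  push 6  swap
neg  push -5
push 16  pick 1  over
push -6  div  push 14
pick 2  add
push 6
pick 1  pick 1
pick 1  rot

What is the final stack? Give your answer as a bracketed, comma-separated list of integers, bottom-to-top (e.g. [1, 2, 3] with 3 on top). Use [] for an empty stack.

Answer: [6, 4, -5, 16, -5, -3, 9, 6, 6, 9, 9]

Derivation:
After 'push -4': [-4]
After 'push 6': [-4, 6]
After 'swap': [6, -4]
After 'neg': [6, 4]
After 'push -5': [6, 4, -5]
After 'push 16': [6, 4, -5, 16]
After 'pick 1': [6, 4, -5, 16, -5]
After 'over': [6, 4, -5, 16, -5, 16]
After 'push -6': [6, 4, -5, 16, -5, 16, -6]
After 'div': [6, 4, -5, 16, -5, -3]
After 'push 14': [6, 4, -5, 16, -5, -3, 14]
After 'pick 2': [6, 4, -5, 16, -5, -3, 14, -5]
After 'add': [6, 4, -5, 16, -5, -3, 9]
After 'push 6': [6, 4, -5, 16, -5, -3, 9, 6]
After 'pick 1': [6, 4, -5, 16, -5, -3, 9, 6, 9]
After 'pick 1': [6, 4, -5, 16, -5, -3, 9, 6, 9, 6]
After 'pick 1': [6, 4, -5, 16, -5, -3, 9, 6, 9, 6, 9]
After 'rot': [6, 4, -5, 16, -5, -3, 9, 6, 6, 9, 9]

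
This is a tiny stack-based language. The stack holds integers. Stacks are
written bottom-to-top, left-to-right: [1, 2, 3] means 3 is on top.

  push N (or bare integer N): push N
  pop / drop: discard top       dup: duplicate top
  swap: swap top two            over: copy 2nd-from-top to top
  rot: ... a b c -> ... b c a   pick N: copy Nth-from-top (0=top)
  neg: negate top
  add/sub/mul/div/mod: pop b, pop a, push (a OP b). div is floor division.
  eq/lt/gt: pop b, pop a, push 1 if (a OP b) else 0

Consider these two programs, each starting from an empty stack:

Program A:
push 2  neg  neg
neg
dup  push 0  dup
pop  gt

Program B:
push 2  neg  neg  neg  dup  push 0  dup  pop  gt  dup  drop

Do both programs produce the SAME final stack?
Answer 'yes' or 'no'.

Answer: yes

Derivation:
Program A trace:
  After 'push 2': [2]
  After 'neg': [-2]
  After 'neg': [2]
  After 'neg': [-2]
  After 'dup': [-2, -2]
  After 'push 0': [-2, -2, 0]
  After 'dup': [-2, -2, 0, 0]
  After 'pop': [-2, -2, 0]
  After 'gt': [-2, 0]
Program A final stack: [-2, 0]

Program B trace:
  After 'push 2': [2]
  After 'neg': [-2]
  After 'neg': [2]
  After 'neg': [-2]
  After 'dup': [-2, -2]
  After 'push 0': [-2, -2, 0]
  After 'dup': [-2, -2, 0, 0]
  After 'pop': [-2, -2, 0]
  After 'gt': [-2, 0]
  After 'dup': [-2, 0, 0]
  After 'drop': [-2, 0]
Program B final stack: [-2, 0]
Same: yes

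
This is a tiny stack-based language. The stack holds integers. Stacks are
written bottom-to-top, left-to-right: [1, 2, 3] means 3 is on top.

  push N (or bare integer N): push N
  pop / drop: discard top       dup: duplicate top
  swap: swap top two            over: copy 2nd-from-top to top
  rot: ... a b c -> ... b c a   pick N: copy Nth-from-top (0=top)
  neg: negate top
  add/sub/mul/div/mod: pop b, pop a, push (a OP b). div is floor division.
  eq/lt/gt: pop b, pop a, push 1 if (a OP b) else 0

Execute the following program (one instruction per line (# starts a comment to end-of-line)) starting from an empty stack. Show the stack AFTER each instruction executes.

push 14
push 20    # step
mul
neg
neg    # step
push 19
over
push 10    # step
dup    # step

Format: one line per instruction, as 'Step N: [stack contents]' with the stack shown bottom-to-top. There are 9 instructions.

Step 1: [14]
Step 2: [14, 20]
Step 3: [280]
Step 4: [-280]
Step 5: [280]
Step 6: [280, 19]
Step 7: [280, 19, 280]
Step 8: [280, 19, 280, 10]
Step 9: [280, 19, 280, 10, 10]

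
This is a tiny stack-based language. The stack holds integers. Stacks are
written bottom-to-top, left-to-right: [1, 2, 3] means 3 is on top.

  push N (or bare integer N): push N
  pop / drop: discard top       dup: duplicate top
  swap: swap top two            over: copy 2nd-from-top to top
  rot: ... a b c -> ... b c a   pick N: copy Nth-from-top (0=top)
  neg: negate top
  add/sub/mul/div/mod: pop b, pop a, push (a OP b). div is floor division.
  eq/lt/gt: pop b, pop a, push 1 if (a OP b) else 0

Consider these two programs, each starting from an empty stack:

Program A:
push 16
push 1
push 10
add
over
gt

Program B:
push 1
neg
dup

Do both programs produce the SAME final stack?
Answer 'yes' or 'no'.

Program A trace:
  After 'push 16': [16]
  After 'push 1': [16, 1]
  After 'push 10': [16, 1, 10]
  After 'add': [16, 11]
  After 'over': [16, 11, 16]
  After 'gt': [16, 0]
Program A final stack: [16, 0]

Program B trace:
  After 'push 1': [1]
  After 'neg': [-1]
  After 'dup': [-1, -1]
Program B final stack: [-1, -1]
Same: no

Answer: no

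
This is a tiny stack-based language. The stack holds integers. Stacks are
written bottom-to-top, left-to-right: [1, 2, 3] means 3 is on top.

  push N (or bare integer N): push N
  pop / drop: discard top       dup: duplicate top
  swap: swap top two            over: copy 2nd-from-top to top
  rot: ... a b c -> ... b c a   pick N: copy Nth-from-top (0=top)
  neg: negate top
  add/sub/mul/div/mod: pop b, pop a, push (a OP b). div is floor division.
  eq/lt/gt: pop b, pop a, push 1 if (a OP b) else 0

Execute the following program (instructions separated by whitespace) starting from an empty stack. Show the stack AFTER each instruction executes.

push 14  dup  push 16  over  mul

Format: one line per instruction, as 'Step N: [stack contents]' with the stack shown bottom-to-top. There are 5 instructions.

Step 1: [14]
Step 2: [14, 14]
Step 3: [14, 14, 16]
Step 4: [14, 14, 16, 14]
Step 5: [14, 14, 224]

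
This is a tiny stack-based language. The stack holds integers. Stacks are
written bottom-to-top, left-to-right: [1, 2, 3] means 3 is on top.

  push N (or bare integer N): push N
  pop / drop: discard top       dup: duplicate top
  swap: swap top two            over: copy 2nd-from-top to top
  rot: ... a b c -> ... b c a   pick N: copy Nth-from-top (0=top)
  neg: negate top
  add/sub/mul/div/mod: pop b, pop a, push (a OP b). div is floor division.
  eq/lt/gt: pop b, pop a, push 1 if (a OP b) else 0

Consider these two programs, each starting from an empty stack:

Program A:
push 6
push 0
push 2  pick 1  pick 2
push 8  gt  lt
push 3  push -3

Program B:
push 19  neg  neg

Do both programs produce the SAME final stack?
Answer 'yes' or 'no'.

Program A trace:
  After 'push 6': [6]
  After 'push 0': [6, 0]
  After 'push 2': [6, 0, 2]
  After 'pick 1': [6, 0, 2, 0]
  After 'pick 2': [6, 0, 2, 0, 0]
  After 'push 8': [6, 0, 2, 0, 0, 8]
  After 'gt': [6, 0, 2, 0, 0]
  After 'lt': [6, 0, 2, 0]
  After 'push 3': [6, 0, 2, 0, 3]
  After 'push -3': [6, 0, 2, 0, 3, -3]
Program A final stack: [6, 0, 2, 0, 3, -3]

Program B trace:
  After 'push 19': [19]
  After 'neg': [-19]
  After 'neg': [19]
Program B final stack: [19]
Same: no

Answer: no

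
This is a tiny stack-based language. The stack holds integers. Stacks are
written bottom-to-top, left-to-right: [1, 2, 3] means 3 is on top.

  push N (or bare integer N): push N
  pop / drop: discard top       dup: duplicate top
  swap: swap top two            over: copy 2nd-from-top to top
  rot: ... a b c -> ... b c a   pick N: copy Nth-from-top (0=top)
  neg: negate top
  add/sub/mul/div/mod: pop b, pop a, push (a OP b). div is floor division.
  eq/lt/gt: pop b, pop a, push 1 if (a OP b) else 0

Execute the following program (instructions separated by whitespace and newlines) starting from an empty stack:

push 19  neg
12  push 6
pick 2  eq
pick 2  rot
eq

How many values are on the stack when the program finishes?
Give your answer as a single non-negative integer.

Answer: 3

Derivation:
After 'push 19': stack = [19] (depth 1)
After 'neg': stack = [-19] (depth 1)
After 'push 12': stack = [-19, 12] (depth 2)
After 'push 6': stack = [-19, 12, 6] (depth 3)
After 'pick 2': stack = [-19, 12, 6, -19] (depth 4)
After 'eq': stack = [-19, 12, 0] (depth 3)
After 'pick 2': stack = [-19, 12, 0, -19] (depth 4)
After 'rot': stack = [-19, 0, -19, 12] (depth 4)
After 'eq': stack = [-19, 0, 0] (depth 3)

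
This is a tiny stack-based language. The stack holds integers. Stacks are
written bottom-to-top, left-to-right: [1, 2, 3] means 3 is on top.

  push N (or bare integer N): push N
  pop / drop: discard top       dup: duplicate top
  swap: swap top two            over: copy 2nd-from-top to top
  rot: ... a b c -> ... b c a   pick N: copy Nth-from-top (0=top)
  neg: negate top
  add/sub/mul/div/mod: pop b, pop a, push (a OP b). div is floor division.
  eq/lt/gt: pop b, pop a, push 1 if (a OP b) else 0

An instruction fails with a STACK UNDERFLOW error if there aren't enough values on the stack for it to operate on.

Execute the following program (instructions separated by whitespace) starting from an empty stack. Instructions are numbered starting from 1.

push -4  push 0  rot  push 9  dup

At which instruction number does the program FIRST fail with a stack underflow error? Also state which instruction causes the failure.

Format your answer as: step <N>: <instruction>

Answer: step 3: rot

Derivation:
Step 1 ('push -4'): stack = [-4], depth = 1
Step 2 ('push 0'): stack = [-4, 0], depth = 2
Step 3 ('rot'): needs 3 value(s) but depth is 2 — STACK UNDERFLOW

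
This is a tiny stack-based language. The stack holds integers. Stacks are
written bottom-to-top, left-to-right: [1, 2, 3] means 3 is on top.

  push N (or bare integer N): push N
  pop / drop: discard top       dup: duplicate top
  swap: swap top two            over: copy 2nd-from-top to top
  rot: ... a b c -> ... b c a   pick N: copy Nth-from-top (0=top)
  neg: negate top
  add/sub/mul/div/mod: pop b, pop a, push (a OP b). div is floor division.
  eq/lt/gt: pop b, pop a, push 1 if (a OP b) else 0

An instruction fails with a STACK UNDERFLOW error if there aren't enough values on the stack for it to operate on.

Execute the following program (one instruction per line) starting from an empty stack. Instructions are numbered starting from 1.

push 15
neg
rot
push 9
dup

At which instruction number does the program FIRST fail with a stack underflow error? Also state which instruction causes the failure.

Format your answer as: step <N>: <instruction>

Answer: step 3: rot

Derivation:
Step 1 ('push 15'): stack = [15], depth = 1
Step 2 ('neg'): stack = [-15], depth = 1
Step 3 ('rot'): needs 3 value(s) but depth is 1 — STACK UNDERFLOW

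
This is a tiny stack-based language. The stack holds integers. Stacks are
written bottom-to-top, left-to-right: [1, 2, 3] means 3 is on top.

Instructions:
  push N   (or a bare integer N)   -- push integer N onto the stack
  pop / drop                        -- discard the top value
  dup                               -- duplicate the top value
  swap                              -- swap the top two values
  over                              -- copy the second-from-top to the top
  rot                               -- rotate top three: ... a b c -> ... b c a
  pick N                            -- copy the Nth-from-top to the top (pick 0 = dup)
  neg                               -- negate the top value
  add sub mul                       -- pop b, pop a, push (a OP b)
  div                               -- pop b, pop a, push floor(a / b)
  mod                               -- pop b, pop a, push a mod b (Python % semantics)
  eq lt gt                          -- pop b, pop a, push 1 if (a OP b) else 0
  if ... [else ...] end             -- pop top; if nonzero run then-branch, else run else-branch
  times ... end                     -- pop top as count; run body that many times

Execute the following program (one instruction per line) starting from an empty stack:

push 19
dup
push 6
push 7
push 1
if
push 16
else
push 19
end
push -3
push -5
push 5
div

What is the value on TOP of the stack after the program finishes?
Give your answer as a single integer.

Answer: -1

Derivation:
After 'push 19': [19]
After 'dup': [19, 19]
After 'push 6': [19, 19, 6]
After 'push 7': [19, 19, 6, 7]
After 'push 1': [19, 19, 6, 7, 1]
After 'if': [19, 19, 6, 7]
After 'push 16': [19, 19, 6, 7, 16]
After 'push -3': [19, 19, 6, 7, 16, -3]
After 'push -5': [19, 19, 6, 7, 16, -3, -5]
After 'push 5': [19, 19, 6, 7, 16, -3, -5, 5]
After 'div': [19, 19, 6, 7, 16, -3, -1]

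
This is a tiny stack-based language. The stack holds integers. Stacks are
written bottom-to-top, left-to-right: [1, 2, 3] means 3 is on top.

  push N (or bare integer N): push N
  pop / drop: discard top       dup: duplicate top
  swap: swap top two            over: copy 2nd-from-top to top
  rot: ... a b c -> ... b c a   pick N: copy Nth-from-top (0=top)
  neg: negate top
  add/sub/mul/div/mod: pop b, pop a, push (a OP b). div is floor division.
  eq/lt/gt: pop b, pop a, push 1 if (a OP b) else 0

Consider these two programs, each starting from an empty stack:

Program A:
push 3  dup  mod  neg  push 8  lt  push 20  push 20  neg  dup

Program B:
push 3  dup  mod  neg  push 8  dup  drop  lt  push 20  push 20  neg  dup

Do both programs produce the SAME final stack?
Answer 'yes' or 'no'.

Program A trace:
  After 'push 3': [3]
  After 'dup': [3, 3]
  After 'mod': [0]
  After 'neg': [0]
  After 'push 8': [0, 8]
  After 'lt': [1]
  After 'push 20': [1, 20]
  After 'push 20': [1, 20, 20]
  After 'neg': [1, 20, -20]
  After 'dup': [1, 20, -20, -20]
Program A final stack: [1, 20, -20, -20]

Program B trace:
  After 'push 3': [3]
  After 'dup': [3, 3]
  After 'mod': [0]
  After 'neg': [0]
  After 'push 8': [0, 8]
  After 'dup': [0, 8, 8]
  After 'drop': [0, 8]
  After 'lt': [1]
  After 'push 20': [1, 20]
  After 'push 20': [1, 20, 20]
  After 'neg': [1, 20, -20]
  After 'dup': [1, 20, -20, -20]
Program B final stack: [1, 20, -20, -20]
Same: yes

Answer: yes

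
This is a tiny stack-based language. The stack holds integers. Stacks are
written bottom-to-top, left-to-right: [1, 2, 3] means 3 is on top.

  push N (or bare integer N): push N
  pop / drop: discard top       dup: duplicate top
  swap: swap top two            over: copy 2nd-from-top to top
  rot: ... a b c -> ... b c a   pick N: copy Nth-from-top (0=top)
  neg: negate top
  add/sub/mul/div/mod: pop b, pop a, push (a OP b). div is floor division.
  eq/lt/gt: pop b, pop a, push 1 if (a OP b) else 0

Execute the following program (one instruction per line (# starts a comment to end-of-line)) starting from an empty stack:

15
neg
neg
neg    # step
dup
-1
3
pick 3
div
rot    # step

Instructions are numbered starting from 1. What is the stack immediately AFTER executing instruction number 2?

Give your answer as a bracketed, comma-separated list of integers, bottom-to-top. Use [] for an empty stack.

Answer: [-15]

Derivation:
Step 1 ('15'): [15]
Step 2 ('neg'): [-15]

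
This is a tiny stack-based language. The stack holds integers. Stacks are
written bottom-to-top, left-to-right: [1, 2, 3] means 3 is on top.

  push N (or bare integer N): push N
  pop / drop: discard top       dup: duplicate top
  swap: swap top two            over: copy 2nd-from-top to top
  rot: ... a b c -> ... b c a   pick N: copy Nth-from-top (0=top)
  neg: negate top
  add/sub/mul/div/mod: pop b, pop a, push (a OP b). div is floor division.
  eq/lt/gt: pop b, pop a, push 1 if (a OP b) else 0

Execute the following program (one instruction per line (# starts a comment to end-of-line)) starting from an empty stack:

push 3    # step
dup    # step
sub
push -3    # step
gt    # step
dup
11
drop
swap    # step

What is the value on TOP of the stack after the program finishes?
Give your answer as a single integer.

After 'push 3': [3]
After 'dup': [3, 3]
After 'sub': [0]
After 'push -3': [0, -3]
After 'gt': [1]
After 'dup': [1, 1]
After 'push 11': [1, 1, 11]
After 'drop': [1, 1]
After 'swap': [1, 1]

Answer: 1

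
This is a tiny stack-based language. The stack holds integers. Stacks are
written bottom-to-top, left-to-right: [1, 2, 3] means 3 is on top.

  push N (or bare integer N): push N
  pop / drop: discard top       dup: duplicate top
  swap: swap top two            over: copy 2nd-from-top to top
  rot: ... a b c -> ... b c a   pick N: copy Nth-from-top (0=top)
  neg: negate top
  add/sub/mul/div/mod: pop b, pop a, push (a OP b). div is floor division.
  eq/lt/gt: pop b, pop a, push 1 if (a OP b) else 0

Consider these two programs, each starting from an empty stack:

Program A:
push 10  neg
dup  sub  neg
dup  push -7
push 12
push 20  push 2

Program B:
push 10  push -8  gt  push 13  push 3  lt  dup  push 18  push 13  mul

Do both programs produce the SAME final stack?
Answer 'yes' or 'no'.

Program A trace:
  After 'push 10': [10]
  After 'neg': [-10]
  After 'dup': [-10, -10]
  After 'sub': [0]
  After 'neg': [0]
  After 'dup': [0, 0]
  After 'push -7': [0, 0, -7]
  After 'push 12': [0, 0, -7, 12]
  After 'push 20': [0, 0, -7, 12, 20]
  After 'push 2': [0, 0, -7, 12, 20, 2]
Program A final stack: [0, 0, -7, 12, 20, 2]

Program B trace:
  After 'push 10': [10]
  After 'push -8': [10, -8]
  After 'gt': [1]
  After 'push 13': [1, 13]
  After 'push 3': [1, 13, 3]
  After 'lt': [1, 0]
  After 'dup': [1, 0, 0]
  After 'push 18': [1, 0, 0, 18]
  After 'push 13': [1, 0, 0, 18, 13]
  After 'mul': [1, 0, 0, 234]
Program B final stack: [1, 0, 0, 234]
Same: no

Answer: no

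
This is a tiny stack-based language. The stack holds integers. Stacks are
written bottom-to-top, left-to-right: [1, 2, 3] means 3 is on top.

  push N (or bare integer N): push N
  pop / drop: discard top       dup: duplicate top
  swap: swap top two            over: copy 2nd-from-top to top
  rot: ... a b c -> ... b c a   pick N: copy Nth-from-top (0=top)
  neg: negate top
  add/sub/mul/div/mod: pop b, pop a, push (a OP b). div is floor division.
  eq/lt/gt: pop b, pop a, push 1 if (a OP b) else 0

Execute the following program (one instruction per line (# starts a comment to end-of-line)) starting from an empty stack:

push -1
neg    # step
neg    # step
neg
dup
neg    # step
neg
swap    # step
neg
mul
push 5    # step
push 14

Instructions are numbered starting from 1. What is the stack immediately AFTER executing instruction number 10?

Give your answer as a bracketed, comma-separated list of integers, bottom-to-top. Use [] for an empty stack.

Answer: [-1]

Derivation:
Step 1 ('push -1'): [-1]
Step 2 ('neg'): [1]
Step 3 ('neg'): [-1]
Step 4 ('neg'): [1]
Step 5 ('dup'): [1, 1]
Step 6 ('neg'): [1, -1]
Step 7 ('neg'): [1, 1]
Step 8 ('swap'): [1, 1]
Step 9 ('neg'): [1, -1]
Step 10 ('mul'): [-1]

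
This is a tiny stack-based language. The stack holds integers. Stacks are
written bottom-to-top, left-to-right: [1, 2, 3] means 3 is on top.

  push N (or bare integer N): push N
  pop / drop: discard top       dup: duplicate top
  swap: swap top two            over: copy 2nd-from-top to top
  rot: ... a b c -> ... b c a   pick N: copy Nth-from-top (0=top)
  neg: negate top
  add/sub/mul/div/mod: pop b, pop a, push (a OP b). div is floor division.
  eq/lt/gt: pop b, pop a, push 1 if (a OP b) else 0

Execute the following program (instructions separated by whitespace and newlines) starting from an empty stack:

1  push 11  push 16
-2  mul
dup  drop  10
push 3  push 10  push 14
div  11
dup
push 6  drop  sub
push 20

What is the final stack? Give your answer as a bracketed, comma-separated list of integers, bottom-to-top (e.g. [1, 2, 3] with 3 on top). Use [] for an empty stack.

After 'push 1': [1]
After 'push 11': [1, 11]
After 'push 16': [1, 11, 16]
After 'push -2': [1, 11, 16, -2]
After 'mul': [1, 11, -32]
After 'dup': [1, 11, -32, -32]
After 'drop': [1, 11, -32]
After 'push 10': [1, 11, -32, 10]
After 'push 3': [1, 11, -32, 10, 3]
After 'push 10': [1, 11, -32, 10, 3, 10]
After 'push 14': [1, 11, -32, 10, 3, 10, 14]
After 'div': [1, 11, -32, 10, 3, 0]
After 'push 11': [1, 11, -32, 10, 3, 0, 11]
After 'dup': [1, 11, -32, 10, 3, 0, 11, 11]
After 'push 6': [1, 11, -32, 10, 3, 0, 11, 11, 6]
After 'drop': [1, 11, -32, 10, 3, 0, 11, 11]
After 'sub': [1, 11, -32, 10, 3, 0, 0]
After 'push 20': [1, 11, -32, 10, 3, 0, 0, 20]

Answer: [1, 11, -32, 10, 3, 0, 0, 20]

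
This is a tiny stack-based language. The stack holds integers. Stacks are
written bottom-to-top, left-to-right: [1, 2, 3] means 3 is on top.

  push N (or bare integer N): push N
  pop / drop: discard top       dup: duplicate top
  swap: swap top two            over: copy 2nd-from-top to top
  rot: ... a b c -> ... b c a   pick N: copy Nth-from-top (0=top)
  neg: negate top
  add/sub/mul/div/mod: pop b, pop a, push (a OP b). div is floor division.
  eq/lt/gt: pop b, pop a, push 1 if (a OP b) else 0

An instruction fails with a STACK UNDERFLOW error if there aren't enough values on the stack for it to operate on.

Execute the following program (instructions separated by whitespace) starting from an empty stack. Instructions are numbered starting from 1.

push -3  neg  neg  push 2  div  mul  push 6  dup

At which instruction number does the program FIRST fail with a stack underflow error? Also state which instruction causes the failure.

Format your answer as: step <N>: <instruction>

Step 1 ('push -3'): stack = [-3], depth = 1
Step 2 ('neg'): stack = [3], depth = 1
Step 3 ('neg'): stack = [-3], depth = 1
Step 4 ('push 2'): stack = [-3, 2], depth = 2
Step 5 ('div'): stack = [-2], depth = 1
Step 6 ('mul'): needs 2 value(s) but depth is 1 — STACK UNDERFLOW

Answer: step 6: mul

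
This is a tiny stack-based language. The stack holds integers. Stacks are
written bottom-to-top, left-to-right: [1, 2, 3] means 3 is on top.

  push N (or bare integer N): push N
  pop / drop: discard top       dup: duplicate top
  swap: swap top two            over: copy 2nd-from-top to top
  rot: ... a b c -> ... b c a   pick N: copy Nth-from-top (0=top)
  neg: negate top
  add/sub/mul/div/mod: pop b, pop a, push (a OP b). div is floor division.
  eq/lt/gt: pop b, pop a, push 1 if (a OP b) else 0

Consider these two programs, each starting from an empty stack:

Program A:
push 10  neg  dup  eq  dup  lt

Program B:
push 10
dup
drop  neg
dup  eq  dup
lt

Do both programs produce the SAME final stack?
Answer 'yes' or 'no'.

Answer: yes

Derivation:
Program A trace:
  After 'push 10': [10]
  After 'neg': [-10]
  After 'dup': [-10, -10]
  After 'eq': [1]
  After 'dup': [1, 1]
  After 'lt': [0]
Program A final stack: [0]

Program B trace:
  After 'push 10': [10]
  After 'dup': [10, 10]
  After 'drop': [10]
  After 'neg': [-10]
  After 'dup': [-10, -10]
  After 'eq': [1]
  After 'dup': [1, 1]
  After 'lt': [0]
Program B final stack: [0]
Same: yes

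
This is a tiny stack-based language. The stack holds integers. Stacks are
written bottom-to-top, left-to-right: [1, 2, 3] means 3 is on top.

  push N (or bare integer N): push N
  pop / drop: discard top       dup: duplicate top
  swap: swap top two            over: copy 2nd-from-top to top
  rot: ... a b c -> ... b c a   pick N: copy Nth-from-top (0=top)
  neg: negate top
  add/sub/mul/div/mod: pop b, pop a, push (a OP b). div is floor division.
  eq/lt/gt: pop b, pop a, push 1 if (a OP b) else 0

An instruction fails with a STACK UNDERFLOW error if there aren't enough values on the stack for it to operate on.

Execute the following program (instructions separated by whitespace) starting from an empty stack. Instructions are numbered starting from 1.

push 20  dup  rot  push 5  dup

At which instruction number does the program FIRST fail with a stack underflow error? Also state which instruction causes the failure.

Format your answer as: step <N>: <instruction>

Step 1 ('push 20'): stack = [20], depth = 1
Step 2 ('dup'): stack = [20, 20], depth = 2
Step 3 ('rot'): needs 3 value(s) but depth is 2 — STACK UNDERFLOW

Answer: step 3: rot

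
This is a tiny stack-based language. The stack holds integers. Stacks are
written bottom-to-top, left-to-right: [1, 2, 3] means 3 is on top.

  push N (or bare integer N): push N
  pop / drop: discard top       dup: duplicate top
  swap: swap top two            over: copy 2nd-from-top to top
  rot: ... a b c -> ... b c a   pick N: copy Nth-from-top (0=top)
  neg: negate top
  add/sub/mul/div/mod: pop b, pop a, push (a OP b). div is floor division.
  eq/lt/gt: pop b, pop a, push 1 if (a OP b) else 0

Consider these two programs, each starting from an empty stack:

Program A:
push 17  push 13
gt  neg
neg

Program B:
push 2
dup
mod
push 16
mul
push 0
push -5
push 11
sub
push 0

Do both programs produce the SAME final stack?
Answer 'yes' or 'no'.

Answer: no

Derivation:
Program A trace:
  After 'push 17': [17]
  After 'push 13': [17, 13]
  After 'gt': [1]
  After 'neg': [-1]
  After 'neg': [1]
Program A final stack: [1]

Program B trace:
  After 'push 2': [2]
  After 'dup': [2, 2]
  After 'mod': [0]
  After 'push 16': [0, 16]
  After 'mul': [0]
  After 'push 0': [0, 0]
  After 'push -5': [0, 0, -5]
  After 'push 11': [0, 0, -5, 11]
  After 'sub': [0, 0, -16]
  After 'push 0': [0, 0, -16, 0]
Program B final stack: [0, 0, -16, 0]
Same: no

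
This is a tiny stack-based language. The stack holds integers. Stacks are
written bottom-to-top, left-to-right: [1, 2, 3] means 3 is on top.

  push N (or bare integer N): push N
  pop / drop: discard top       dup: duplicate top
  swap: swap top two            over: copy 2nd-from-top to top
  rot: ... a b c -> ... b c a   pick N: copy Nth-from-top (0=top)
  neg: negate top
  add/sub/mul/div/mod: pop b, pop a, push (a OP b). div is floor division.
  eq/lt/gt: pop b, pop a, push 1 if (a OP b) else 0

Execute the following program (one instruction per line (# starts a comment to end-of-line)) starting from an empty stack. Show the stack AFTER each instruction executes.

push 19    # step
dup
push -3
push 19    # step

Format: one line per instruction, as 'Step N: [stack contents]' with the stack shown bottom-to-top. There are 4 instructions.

Step 1: [19]
Step 2: [19, 19]
Step 3: [19, 19, -3]
Step 4: [19, 19, -3, 19]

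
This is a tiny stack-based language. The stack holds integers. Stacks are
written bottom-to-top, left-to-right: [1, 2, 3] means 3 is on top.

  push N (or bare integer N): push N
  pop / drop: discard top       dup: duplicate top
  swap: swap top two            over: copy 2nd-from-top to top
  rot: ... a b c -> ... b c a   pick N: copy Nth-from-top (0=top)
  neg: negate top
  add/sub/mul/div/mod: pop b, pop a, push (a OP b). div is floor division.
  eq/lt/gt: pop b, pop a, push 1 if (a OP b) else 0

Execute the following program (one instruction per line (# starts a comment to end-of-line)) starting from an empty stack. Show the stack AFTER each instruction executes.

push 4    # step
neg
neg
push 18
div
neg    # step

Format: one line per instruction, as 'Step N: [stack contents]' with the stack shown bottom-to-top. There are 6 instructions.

Step 1: [4]
Step 2: [-4]
Step 3: [4]
Step 4: [4, 18]
Step 5: [0]
Step 6: [0]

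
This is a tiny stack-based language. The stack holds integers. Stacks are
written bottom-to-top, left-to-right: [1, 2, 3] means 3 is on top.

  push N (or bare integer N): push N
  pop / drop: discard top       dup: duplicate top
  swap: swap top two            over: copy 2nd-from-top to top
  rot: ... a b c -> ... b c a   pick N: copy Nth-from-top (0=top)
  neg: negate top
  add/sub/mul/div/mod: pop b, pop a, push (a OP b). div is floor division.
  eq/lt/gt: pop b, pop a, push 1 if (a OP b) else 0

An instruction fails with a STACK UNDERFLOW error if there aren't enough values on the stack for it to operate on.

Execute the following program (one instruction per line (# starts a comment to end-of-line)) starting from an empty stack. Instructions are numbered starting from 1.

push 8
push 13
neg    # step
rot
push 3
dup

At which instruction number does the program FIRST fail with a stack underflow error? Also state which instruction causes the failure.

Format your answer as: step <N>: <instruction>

Answer: step 4: rot

Derivation:
Step 1 ('push 8'): stack = [8], depth = 1
Step 2 ('push 13'): stack = [8, 13], depth = 2
Step 3 ('neg'): stack = [8, -13], depth = 2
Step 4 ('rot'): needs 3 value(s) but depth is 2 — STACK UNDERFLOW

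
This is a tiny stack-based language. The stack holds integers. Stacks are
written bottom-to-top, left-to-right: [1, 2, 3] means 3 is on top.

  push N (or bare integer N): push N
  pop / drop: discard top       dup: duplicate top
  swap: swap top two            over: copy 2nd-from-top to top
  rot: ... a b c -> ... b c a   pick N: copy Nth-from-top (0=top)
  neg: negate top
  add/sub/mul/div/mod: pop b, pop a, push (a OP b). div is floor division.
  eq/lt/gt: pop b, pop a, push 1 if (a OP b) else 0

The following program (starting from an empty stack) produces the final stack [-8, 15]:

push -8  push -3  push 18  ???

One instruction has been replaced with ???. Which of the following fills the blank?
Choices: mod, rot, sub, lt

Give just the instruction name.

Stack before ???: [-8, -3, 18]
Stack after ???:  [-8, 15]
Checking each choice:
  mod: MATCH
  rot: produces [-3, 18, -8]
  sub: produces [-8, -21]
  lt: produces [-8, 1]


Answer: mod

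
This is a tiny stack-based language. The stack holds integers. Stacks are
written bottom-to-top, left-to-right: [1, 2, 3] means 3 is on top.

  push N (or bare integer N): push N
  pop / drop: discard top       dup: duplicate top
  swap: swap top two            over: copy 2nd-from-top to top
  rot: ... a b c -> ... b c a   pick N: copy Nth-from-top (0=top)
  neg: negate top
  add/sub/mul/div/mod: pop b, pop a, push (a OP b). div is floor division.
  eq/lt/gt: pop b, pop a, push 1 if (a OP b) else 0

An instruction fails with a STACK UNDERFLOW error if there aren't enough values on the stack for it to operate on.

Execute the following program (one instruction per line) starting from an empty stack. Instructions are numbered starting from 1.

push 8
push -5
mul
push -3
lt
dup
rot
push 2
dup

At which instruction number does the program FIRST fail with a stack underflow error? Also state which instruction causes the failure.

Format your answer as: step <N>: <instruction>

Answer: step 7: rot

Derivation:
Step 1 ('push 8'): stack = [8], depth = 1
Step 2 ('push -5'): stack = [8, -5], depth = 2
Step 3 ('mul'): stack = [-40], depth = 1
Step 4 ('push -3'): stack = [-40, -3], depth = 2
Step 5 ('lt'): stack = [1], depth = 1
Step 6 ('dup'): stack = [1, 1], depth = 2
Step 7 ('rot'): needs 3 value(s) but depth is 2 — STACK UNDERFLOW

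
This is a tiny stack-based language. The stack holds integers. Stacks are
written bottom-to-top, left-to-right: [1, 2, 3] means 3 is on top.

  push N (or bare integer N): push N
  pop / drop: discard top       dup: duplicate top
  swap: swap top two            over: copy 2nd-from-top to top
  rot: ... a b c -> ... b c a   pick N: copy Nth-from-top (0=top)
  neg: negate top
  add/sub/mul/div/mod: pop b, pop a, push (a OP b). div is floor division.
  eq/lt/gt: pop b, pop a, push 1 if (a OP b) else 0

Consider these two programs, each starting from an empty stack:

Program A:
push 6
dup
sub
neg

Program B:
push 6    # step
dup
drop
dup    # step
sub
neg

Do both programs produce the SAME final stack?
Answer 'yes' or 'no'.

Program A trace:
  After 'push 6': [6]
  After 'dup': [6, 6]
  After 'sub': [0]
  After 'neg': [0]
Program A final stack: [0]

Program B trace:
  After 'push 6': [6]
  After 'dup': [6, 6]
  After 'drop': [6]
  After 'dup': [6, 6]
  After 'sub': [0]
  After 'neg': [0]
Program B final stack: [0]
Same: yes

Answer: yes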